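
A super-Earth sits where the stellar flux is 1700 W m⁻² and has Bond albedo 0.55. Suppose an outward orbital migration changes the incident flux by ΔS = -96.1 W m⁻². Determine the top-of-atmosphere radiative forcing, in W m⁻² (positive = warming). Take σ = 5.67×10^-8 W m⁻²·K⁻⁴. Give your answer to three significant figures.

TOA radiative forcing: ΔF = (1−α)ΔS/4 = 0.45·(-96.1)/4 = -10.81 W m⁻².

-10.8 W m⁻²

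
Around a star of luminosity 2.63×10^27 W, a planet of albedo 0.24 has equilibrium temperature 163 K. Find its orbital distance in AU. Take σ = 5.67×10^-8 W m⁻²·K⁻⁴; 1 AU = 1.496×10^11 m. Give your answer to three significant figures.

6.66 AU

The flux needed for this T is 4σT⁴/(1−0.24) = 210.7 W m⁻².
Then d = [L/(4πS)]^(1/2) = 9.967×10^11 m, i.e. 6.663 AU.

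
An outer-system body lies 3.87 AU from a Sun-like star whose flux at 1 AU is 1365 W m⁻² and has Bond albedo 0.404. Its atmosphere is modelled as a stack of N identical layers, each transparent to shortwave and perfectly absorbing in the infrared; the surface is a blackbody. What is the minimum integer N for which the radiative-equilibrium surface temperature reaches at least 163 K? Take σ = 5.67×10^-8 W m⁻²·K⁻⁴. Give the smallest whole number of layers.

Flux at the orbit: S = 1365/(3.87)² = 91.14 W m⁻².
OLR = S(1−α)/4 = 13.58 W m⁻²; the top layer radiates at T_e = 124.4 K.
T_s = (N+1)^(1/4)·T_e ≥ 163 K requires N+1 ≥ (T_s/T_e)⁴ = (163/124.4)⁴ = 2.947.
The minimum whole number is N = 2.

2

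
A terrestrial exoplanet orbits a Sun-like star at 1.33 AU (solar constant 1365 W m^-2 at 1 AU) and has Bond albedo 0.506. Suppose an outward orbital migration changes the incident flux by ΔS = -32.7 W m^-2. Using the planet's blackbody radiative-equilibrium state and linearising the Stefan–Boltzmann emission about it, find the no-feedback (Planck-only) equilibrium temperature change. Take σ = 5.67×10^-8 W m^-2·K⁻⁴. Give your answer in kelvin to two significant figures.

-2.1 kelvin

Irradiance scales as 1/d², so S = 1365 W m^-2 × (1/1.33)² = 771.7 W m^-2.
Reference equilibrium: T_e = [S(1−α)/(4σ)]^(1/4) = 202.5 K.
ΔF = Δ[S(1−α)]/4 = (1−0.506)·-32.7/4 = -4.038 W m^-2.
Planck response: λ_P = 4σT_e³ = 4·5.67×10⁻⁸·(202.5)³ = 1.883 W m^-2/K.
Hence the no-feedback warming is ΔF/(4σT_e³) = -2.15 K.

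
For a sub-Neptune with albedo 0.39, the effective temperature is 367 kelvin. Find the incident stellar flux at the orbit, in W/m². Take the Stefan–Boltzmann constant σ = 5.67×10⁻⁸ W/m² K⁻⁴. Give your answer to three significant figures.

Invert the energy balance for S: S = 4σT⁴/(1−α).
σT⁴ = 5.67×10⁻⁸·(367)⁴ = 1029 W/m².
S = 4·1029/0.61 = 6745 W/m².

6740 W/m²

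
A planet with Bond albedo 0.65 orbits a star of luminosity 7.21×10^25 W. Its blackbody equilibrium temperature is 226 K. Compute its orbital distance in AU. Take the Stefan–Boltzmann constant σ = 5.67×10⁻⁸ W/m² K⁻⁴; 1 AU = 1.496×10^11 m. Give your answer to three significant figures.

Energy balance gives S = 4σT⁴/(1−α) = 1690 W/m².
Then d = [L/(4πS)]^(1/2) = 5.826×10^10 m, i.e. 0.3894 AU.

0.389 AU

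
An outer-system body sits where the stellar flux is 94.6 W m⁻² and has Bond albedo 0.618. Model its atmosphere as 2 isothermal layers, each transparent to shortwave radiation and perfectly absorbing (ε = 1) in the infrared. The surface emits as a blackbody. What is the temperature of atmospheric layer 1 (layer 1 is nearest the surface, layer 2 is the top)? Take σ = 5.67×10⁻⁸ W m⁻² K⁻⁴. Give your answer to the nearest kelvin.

OLR = S(1−α)/4 = 9.034 W m⁻²; the top layer radiates at T_e = 112.4 K.
In the N-layer model, layer k (counted from the surface) has T_k = (N+1−k)^(1/4)·T_e.
T_1 = (2)^(1/4)·112.4 = 133.6 K.

134 K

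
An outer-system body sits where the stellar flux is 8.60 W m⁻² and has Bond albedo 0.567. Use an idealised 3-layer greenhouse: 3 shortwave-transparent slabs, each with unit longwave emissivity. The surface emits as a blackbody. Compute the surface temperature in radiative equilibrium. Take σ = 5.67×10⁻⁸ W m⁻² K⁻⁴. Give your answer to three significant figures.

Top-of-atmosphere balance: σT_e⁴ = S(1−α)/4 = 0.9310 W m⁻² → T_e = 63.66 K.
Layer-by-layer balance gives σT_s⁴ = (N+1)σT_e⁴, so T_s = 4^¼·63.66 = 90.02 K.

90.0 K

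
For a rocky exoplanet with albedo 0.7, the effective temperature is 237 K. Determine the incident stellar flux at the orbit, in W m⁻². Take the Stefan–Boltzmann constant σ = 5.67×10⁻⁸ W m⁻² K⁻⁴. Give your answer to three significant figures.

Invert the energy balance for S: S = 4σT⁴/(1−α).
σT⁴ = 5.67×10⁻⁸·(237)⁴ = 178.9 W m⁻².
So S = 4×178.9/(1−0.7) = 2385 W m⁻².

2390 W m⁻²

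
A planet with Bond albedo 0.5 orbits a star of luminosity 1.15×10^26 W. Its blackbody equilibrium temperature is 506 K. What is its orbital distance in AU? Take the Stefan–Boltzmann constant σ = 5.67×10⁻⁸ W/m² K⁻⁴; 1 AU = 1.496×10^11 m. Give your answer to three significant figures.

0.117 AU

Energy balance gives S = 4σT⁴/(1−α) = 29740 W/m².
Then d = [L/(4πS)]^(1/2) = 1.754×10^10 m, i.e. 0.1173 AU.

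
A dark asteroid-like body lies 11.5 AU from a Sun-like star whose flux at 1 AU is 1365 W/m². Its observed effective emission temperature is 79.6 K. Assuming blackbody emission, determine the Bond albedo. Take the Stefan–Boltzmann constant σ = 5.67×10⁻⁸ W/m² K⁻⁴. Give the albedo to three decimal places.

0.118

By the inverse-square law, S = 1365/11.5² = 10.32 W/m².
Energy balance: S(1−α)/4 = σT⁴, so 1−α = 4σT⁴/S.
4σT⁴ = 4·5.67×10⁻⁸·(79.6)⁴ = 9.105 W/m².
1−α = 9.105/10.32 = 0.8822, so α = 0.1178.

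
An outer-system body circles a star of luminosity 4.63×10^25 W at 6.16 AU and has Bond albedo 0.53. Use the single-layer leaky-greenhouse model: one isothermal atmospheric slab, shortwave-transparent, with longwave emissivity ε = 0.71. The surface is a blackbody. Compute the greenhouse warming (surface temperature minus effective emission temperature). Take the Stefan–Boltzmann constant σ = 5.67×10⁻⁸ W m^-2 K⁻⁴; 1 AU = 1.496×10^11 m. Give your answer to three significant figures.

Orbital distance: d = 6.16 AU = 9.215×10^11 m.
S = L/(4πd²) = 4.339 W m^-2.
Effective emission temperature (TOA balance): σT_e⁴ = S(1−α)/4 = 0.5098 W m^-2 → T_e = 54.76 K.
The surface balance (absorbed SW + ε·downward IR = σT_s⁴) with T_a⁴ = T_s⁴/2 reduces to T_s = T_e·[2/(2−ε)]^¼ = 61.10 K.
T_s − T_e = 61.10 − 54.76 = 6.344 K.

6.34 K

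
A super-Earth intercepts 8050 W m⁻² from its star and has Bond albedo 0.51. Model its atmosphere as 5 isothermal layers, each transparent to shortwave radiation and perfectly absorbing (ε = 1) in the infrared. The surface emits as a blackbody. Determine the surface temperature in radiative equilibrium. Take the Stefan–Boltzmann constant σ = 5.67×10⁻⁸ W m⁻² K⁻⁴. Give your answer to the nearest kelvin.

The effective emission temperature is T_e = [S(1−α)/(4σ)]^¼ = 363.2 K.
Layer-by-layer balance gives σT_s⁴ = (N+1)σT_e⁴, so T_s = 6^¼·363.2 = 568.4 K.

568 K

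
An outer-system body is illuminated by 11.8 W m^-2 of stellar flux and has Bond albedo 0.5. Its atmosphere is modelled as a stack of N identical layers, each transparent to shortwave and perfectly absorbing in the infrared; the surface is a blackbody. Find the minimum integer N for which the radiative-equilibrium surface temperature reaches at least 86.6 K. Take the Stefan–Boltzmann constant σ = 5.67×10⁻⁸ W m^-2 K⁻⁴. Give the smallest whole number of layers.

2

The effective emission temperature is T_e = [S(1−α)/(4σ)]^¼ = 71.42 K.
Need (N+1)T_e⁴ ≥ T_s⁴, i.e. N+1 ≥ (86.6/71.42)⁴ = 2.162.
So N ≥ 1.162; the smallest integer is N = 2.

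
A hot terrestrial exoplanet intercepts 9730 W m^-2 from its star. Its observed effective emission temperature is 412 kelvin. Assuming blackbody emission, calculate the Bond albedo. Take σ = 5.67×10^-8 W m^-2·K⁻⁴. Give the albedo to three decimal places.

Rearranging the radiative balance, α = 1 − 4σT⁴/S.
4σT⁴ = 4·5.67×10⁻⁸·(412)⁴ = 6535 W m^-2.
Hence α = 1 − 6535/9730 = 0.3284.

0.328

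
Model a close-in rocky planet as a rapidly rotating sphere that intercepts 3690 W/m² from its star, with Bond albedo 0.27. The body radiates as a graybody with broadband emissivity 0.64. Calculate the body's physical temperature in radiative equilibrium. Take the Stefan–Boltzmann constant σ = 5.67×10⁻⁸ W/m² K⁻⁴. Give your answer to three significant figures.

Averaging over the sphere, the absorbed flux is S(1−α)/4 = 673.4 W/m².
Radiative balance εσT⁴ = 673.4 gives T = [673.4/(0.64·σ)]^(1/4) = 369.1 K.

369 K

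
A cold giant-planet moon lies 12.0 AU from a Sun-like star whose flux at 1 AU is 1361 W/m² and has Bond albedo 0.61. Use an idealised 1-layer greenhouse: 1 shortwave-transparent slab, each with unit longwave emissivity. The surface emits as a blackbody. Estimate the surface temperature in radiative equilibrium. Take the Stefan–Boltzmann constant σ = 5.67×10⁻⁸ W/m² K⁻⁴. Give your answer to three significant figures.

Flux at the orbit: S = 1361/(12.0)² = 9.451 W/m².
Top-of-atmosphere balance: σT_e⁴ = S(1−α)/4 = 0.9215 W/m² → T_e = 63.49 K.
Layer-by-layer balance gives σT_s⁴ = (N+1)σT_e⁴, so T_s = 2^¼·63.49 = 75.51 K.

75.5 K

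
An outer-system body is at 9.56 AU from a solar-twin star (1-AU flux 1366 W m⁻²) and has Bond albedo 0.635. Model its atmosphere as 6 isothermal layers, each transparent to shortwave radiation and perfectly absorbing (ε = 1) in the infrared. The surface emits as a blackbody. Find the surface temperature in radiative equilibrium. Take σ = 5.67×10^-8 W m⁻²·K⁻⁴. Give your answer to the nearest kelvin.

By the inverse-square law, S = 1366/9.56² = 14.95 W m⁻².
The effective emission temperature is T_e = [S(1−α)/(4σ)]^¼ = 70.03 K.
For an N-layer opaque stack, T_s⁴ = (N+1)T_e⁴, hence T_s = (7)^(1/4)×70.03 K = 113.9 K.

114 kelvin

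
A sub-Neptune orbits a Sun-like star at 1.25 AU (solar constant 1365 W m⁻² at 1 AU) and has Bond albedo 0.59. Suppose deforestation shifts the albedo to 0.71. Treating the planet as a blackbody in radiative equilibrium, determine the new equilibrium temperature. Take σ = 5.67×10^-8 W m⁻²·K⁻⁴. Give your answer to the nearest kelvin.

183 kelvin

By the inverse-square law, S = 1365/1.25² = 873.6 W m⁻².
New equilibrium: T₂ = [(1−0.71)·873.6/(4σ)]^(1/4) = 182.8 K.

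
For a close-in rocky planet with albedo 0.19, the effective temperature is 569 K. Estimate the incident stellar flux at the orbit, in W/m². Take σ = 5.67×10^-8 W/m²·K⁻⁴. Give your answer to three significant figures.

29300 W/m²

Invert the energy balance for S: S = 4σT⁴/(1−α).
The emitted flux is σT⁴ = 5943 W/m².
S = 4·5943/0.81 = 29350 W/m².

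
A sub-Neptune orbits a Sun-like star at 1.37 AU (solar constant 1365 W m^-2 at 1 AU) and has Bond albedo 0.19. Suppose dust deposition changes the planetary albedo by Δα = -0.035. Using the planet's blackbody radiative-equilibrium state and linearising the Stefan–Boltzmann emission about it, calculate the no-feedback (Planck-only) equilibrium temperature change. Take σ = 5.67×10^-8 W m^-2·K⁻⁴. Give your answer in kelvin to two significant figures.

2.4 K

By the inverse-square law, S = 1365/1.37² = 727.3 W m^-2.
Reference equilibrium: T_e = [S(1−α)/(4σ)]^(1/4) = 225.8 K.
TOA radiative forcing: ΔF = −S·Δα/4 = −727.3·(-0.035)/4 = 6.364 W m^-2.
The Planck feedback parameter is 4σT_e³ = 2.609 W m^-2/K.
Hence the no-feedback warming is ΔF/(4σT_e³) = 2.44 K.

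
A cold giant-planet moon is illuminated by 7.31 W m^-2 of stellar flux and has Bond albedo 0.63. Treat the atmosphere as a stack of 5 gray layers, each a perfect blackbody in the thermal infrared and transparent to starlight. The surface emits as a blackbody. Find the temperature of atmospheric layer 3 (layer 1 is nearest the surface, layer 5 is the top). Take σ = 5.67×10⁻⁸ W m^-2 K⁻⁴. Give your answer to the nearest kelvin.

Top-of-atmosphere balance: σT_e⁴ = S(1−α)/4 = 0.6762 W m^-2 → T_e = 58.77 K.
The net upward flux σT_e⁴ is constant between every pair of levels, so T_k⁴ = (N+1−k)T_e⁴.
With k = 3: T_3 = (5+1−3)^¼·58.77 K = 77.34 K.

77 K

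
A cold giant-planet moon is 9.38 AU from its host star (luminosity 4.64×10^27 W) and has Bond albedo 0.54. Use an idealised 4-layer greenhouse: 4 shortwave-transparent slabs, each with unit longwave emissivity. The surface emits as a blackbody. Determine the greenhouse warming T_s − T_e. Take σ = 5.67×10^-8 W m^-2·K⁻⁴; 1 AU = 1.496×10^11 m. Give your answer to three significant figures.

69.2 kelvin

Orbital distance: d = 9.38 AU = 1.403×10^12 m.
S = L/(4πd²) = 187.5 W m^-2.
OLR = S(1−α)/4 = 21.56 W m^-2; the top layer radiates at T_e = 139.6 K.
T_s = (N+1)^(1/4)·T_e = 208.8 K.
Warming: T_s − T_e = 69.18 K.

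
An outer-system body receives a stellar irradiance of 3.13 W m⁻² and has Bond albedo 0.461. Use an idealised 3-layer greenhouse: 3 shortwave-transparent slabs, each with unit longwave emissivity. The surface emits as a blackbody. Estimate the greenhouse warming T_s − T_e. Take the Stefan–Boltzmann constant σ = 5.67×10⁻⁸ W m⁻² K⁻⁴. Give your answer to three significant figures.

21.6 K

The effective emission temperature is T_e = [S(1−α)/(4σ)]^¼ = 52.22 K.
Surface: T_s = (4)^¼·T_e = 73.86 K.
Warming: T_s − T_e = 21.63 K.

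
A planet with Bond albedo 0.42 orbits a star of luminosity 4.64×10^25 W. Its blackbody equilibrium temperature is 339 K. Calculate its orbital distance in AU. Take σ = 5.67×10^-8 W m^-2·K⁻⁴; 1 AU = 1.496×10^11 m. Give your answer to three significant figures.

0.179 AU

Energy balance gives S = 4σT⁴/(1−α) = 5164 W m^-2.
Then d = [L/(4πS)]^(1/2) = 2.674×10^10 m, i.e. 0.1787 AU.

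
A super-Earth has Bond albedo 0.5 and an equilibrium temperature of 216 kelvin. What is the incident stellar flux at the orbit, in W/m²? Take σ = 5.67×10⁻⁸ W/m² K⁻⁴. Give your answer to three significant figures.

987 W/m²

From S(1−α)/4 = σT⁴: S = 4σT⁴/(1−α).
σT⁴ = 5.67×10⁻⁸·(216)⁴ = 123.4 W/m².
So S = 4×123.4/(1−0.5) = 987.4 W/m².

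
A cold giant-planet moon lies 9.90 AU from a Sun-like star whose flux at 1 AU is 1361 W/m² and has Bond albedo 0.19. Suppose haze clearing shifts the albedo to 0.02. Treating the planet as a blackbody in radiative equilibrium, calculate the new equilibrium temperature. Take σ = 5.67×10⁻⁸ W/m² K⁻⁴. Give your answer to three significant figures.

By the inverse-square law, S = 1361/9.90² = 13.89 W/m².
New equilibrium: T₂ = [(1−0.02)·13.89/(4σ)]^(1/4) = 88.01 K.

88.0 K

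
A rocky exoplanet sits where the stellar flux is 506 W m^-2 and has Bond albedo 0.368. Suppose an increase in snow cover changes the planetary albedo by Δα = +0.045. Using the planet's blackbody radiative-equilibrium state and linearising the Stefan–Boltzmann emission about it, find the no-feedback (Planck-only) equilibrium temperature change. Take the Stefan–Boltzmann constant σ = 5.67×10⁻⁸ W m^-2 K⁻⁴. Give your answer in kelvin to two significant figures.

The baseline emission temperature is T_e = 193.8 K.
TOA radiative forcing: ΔF = −S·Δα/4 = −506.0·(+0.045)/4 = -5.692 W m^-2.
The Planck feedback parameter is 4σT_e³ = 1.650 W m^-2/K.
Hence the no-feedback warming is ΔF/(4σT_e³) = -3.45 K.

-3.4 K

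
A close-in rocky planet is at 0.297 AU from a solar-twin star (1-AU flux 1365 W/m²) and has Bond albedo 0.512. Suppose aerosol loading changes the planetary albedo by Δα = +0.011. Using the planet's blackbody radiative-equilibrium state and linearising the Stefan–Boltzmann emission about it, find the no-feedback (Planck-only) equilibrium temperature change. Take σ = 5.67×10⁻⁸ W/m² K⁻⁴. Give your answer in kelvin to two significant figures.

-2.4 K

By the inverse-square law, S = 1365/0.297² = 15470 W/m².
The baseline emission temperature is T_e = 427.2 K.
ΔF = −(S/4)Δα = −(15470/4)×(+0.011) = -42.56 W/m².
Planck response: λ_P = 4σT_e³ = 4·5.67×10⁻⁸·(427.2)³ = 17.68 W/m²/K.
ΔT₀ = ΔF/λ_P = -42.56/17.68 = -2.41 K.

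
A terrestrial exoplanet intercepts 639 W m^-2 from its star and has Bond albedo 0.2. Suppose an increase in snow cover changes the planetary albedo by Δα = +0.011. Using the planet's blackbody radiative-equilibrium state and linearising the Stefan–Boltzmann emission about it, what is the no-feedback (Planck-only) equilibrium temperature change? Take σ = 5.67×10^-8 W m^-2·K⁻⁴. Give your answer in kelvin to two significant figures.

Unperturbed T_e = [639.0·(1−0.2)/(4σ)]^¼ = 217.9 K.
ΔF = −(S/4)Δα = −(639.0/4)×(+0.011) = -1.757 W m^-2.
The Planck feedback parameter is 4σT_e³ = 2.346 W m^-2/K.
ΔT₀ = ΔF/λ_P = -1.757/2.346 = -0.749 K.

-0.75 kelvin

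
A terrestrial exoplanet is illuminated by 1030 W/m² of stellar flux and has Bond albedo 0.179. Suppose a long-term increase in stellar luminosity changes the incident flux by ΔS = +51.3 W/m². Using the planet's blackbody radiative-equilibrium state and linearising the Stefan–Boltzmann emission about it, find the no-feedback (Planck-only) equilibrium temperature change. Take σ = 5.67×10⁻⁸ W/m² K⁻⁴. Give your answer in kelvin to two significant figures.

3.1 K

The baseline emission temperature is T_e = 247.1 K.
TOA radiative forcing: ΔF = (1−α)ΔS/4 = 0.821·(+51.3)/4 = 10.53 W/m².
The Planck feedback parameter is 4σT_e³ = 3.422 W/m²/K.
So ΔT₀ = 10.53/3.422 = 3.08 K.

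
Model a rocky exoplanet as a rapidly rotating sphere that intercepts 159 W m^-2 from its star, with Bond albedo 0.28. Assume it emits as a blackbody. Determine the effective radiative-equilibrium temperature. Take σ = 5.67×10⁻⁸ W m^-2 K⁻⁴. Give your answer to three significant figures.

150 K

Averaging over the sphere, the absorbed flux is S(1−α)/4 = 28.62 W m^-2.
Set σT⁴ = 28.62 → T = (28.62/σ)^(1/4) = 149.9 K.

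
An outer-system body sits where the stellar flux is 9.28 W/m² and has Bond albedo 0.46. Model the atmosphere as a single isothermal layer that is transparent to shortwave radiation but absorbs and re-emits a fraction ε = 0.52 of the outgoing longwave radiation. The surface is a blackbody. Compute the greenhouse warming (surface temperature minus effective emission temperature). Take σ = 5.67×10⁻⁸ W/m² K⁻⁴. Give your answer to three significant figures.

Effective emission temperature (TOA balance): σT_e⁴ = S(1−α)/4 = 1.253 W/m² → T_e = 68.56 K.
For a single slab of emissivity ε, T_s⁴ = 2T_e⁴/(2−ε); thus T_s = 68.56·(1.351)^(1/4) = 73.92 K.
Greenhouse warming: T_s − T_e = 5.360 K.

5.36 K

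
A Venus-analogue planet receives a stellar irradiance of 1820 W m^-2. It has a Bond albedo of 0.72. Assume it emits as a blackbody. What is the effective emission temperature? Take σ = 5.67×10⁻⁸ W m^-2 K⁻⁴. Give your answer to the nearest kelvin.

Averaging over the sphere, the absorbed flux is S(1−α)/4 = 127.4 W m^-2.
Set σT⁴ = 127.4 → T = (127.4/σ)^(1/4) = 217.7 K.

218 K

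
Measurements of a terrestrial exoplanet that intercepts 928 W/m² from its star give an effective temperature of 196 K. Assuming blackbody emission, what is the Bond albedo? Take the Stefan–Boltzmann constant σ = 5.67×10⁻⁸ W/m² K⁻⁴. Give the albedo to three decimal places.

0.639

Energy balance: S(1−α)/4 = σT⁴, so 1−α = 4σT⁴/S.
σT⁴ = 83.68 W/m², so 4σT⁴ = 334.7 W/m².
1−α = 334.7/928.0 = 0.3607, so α = 0.6393.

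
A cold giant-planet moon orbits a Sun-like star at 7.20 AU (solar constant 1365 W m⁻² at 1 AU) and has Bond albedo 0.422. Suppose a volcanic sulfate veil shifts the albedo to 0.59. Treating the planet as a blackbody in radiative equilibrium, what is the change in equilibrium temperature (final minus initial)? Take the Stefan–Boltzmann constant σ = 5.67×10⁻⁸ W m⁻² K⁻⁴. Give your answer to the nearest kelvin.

Flux at the orbit: S = 1365/(7.20)² = 26.33 W m⁻².
Initial: T₁ = [S(1−0.422)/(4σ)]^(1/4) = 90.51 K.
After:  T₂ = [26.33·0.41/(4σ)]^(1/4) = 83.06 K.
ΔT = T₂ − T₁ = -7.446 K.

-7 kelvin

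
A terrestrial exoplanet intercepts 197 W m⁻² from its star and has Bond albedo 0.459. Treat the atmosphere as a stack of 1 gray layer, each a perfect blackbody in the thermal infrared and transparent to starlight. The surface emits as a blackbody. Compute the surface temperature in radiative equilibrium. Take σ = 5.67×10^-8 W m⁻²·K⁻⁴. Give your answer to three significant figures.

175 K

OLR = S(1−α)/4 = 26.64 W m⁻²; the top layer radiates at T_e = 147.2 K.
Layer-by-layer balance gives σT_s⁴ = (N+1)σT_e⁴, so T_s = 2^¼·147.2 = 175.1 K.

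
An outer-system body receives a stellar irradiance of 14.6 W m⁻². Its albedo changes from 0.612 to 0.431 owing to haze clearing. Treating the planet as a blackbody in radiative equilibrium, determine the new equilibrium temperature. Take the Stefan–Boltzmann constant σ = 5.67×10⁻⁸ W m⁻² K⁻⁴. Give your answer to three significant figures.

77.8 kelvin

T₂ = [S(1−α₂)/(4σ)]^(1/4) = [14.60·0.569/(4σ)]^(1/4) = 77.80 K.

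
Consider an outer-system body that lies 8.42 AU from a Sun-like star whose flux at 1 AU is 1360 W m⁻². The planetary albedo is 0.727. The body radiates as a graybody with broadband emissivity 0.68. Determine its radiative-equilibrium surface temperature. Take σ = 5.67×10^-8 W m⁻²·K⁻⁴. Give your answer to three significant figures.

76.3 kelvin

Flux at the orbit: S = 1360/(8.42)² = 19.18 W m⁻².
Averaging over the sphere, the absorbed flux is S(1−α)/4 = 1.309 W m⁻².
Radiative balance εσT⁴ = 1.309 gives T = [1.309/(0.68·σ)]^(1/4) = 76.34 K.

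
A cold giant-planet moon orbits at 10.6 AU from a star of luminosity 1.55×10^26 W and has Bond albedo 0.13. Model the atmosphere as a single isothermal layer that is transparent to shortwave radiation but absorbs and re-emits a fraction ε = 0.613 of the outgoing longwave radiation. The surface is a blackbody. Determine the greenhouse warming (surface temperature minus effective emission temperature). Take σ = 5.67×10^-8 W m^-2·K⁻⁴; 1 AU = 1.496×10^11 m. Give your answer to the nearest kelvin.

6 K

d = 10.6 × 1.496×10^11 m = 1.586×10^12 m.
S = L/(4πd²) = 4.905 W m^-2.
The planet radiates to space at T_e = [S(1−α)/(4σ)]^(1/4) = 65.86 K.
The surface balance (absorbed SW + ε·downward IR = σT_s⁴) with T_a⁴ = T_s⁴/2 reduces to T_s = T_e·[2/(2−ε)]^¼ = 72.17 K.
Greenhouse warming: T_s − T_e = 6.311 K.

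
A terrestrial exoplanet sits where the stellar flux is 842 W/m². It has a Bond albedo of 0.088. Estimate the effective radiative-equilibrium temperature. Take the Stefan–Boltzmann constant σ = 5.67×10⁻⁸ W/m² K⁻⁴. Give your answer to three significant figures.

Absorbed flux (global mean): S(1−α)/4 = 842.0·0.912/4 = 192.0 W/m².
Set σT⁴ = 192.0 → T = (192.0/σ)^(1/4) = 241.2 K.

241 K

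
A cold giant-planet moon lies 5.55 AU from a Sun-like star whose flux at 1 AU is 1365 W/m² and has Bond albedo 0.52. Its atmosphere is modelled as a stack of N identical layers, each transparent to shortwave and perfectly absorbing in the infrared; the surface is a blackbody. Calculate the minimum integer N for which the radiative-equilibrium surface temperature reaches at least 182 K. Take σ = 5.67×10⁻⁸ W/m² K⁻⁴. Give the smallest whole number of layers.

11

By the inverse-square law, S = 1365/5.55² = 44.31 W/m².
OLR = S(1−α)/4 = 5.318 W/m²; the top layer radiates at T_e = 98.41 K.
T_s = (N+1)^(1/4)·T_e ≥ 182 K requires N+1 ≥ (T_s/T_e)⁴ = (182/98.41)⁴ = 11.699.
The minimum whole number is N = 11.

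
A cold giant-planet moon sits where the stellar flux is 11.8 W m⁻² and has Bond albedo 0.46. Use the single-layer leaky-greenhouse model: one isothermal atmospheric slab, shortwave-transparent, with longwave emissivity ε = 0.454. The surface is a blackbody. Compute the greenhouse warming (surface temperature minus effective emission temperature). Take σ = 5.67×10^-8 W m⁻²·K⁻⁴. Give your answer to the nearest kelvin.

5 K

At the top of the atmosphere, σT_e⁴ = S(1−α)/4 = 1.593 W m⁻², giving T_e = 72.80 K.
For a single slab of emissivity ε, T_s⁴ = 2T_e⁴/(2−ε); thus T_s = 72.80·(1.294)^(1/4) = 77.64 K.
The atmosphere warms the surface by 4.840 K.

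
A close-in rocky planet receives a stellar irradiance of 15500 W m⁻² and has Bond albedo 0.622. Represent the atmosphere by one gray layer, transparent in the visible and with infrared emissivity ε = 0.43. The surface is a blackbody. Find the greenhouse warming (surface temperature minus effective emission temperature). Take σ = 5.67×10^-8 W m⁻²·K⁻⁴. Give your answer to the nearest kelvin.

Effective emission temperature (TOA balance): σT_e⁴ = S(1−α)/4 = 1465 W m⁻² → T_e = 400.9 K.
For a single slab of emissivity ε, T_s⁴ = 2T_e⁴/(2−ε); thus T_s = 400.9·(1.274)^(1/4) = 425.9 K.
The atmosphere warms the surface by 25.01 K.

25 K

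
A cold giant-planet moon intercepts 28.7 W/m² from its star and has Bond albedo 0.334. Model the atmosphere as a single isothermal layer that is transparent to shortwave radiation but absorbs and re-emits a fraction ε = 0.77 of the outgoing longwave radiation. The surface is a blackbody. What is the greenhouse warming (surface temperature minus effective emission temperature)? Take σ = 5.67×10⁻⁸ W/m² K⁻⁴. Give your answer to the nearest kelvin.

Effective emission temperature (TOA balance): σT_e⁴ = S(1−α)/4 = 4.779 W/m² → T_e = 95.81 K.
Surface balance with a leaky layer gives σT_s⁴ = σT_e⁴·2/(2−ε), so T_s = T_e·[2/(2−0.77)]^(1/4) = 108.2 K.
T_s − T_e = 108.2 − 95.81 = 12.38 K.

12 kelvin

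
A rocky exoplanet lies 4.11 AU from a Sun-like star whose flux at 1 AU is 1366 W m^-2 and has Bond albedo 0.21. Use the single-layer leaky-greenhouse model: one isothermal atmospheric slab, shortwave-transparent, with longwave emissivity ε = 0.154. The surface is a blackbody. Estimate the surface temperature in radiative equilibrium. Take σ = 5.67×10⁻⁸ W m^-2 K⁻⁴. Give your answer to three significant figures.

132 K

Irradiance scales as 1/d², so S = 1366 W m^-2 × (1/4.11)² = 80.87 W m^-2.
The planet radiates to space at T_e = [S(1−α)/(4σ)]^(1/4) = 129.6 K.
For a single slab of emissivity ε, T_s⁴ = 2T_e⁴/(2−ε); thus T_s = 129.6·(1.083)^(1/4) = 132.2 K.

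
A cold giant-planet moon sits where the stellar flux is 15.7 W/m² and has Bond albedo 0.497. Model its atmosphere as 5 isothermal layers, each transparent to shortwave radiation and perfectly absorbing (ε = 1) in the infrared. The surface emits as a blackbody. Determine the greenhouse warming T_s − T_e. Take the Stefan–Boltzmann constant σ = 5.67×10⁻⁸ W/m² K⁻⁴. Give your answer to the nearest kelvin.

Top-of-atmosphere balance: σT_e⁴ = S(1−α)/4 = 1.974 W/m² → T_e = 76.82 K.
T_s = (N+1)^(1/4)·T_e = 120.2 K.
So the greenhouse effect raises the surface by 120.2 − 76.82 = 43.41 K.

43 K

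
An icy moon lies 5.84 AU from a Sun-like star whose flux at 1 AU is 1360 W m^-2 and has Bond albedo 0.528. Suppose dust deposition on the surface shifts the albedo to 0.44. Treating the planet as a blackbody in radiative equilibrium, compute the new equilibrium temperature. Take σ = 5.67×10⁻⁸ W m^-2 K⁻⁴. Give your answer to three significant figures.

By the inverse-square law, S = 1360/5.84² = 39.88 W m^-2.
T₂ = [S(1−α₂)/(4σ)]^(1/4) = [39.88·0.56/(4σ)]^(1/4) = 99.61 K.

99.6 K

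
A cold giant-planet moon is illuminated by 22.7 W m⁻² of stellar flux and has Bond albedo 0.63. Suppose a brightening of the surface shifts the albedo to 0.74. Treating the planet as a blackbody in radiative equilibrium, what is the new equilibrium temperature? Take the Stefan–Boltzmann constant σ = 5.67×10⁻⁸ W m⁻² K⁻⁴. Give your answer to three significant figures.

71.4 K

With the new albedo, S(1−α₂)/4 = 1.476 W m⁻², so T₂ = 71.42 K.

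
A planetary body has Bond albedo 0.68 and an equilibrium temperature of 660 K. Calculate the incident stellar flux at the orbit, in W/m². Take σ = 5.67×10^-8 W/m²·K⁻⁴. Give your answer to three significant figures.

1.34×10^5 W/m²

Invert the energy balance for S: S = 4σT⁴/(1−α).
σT⁴ = 5.67×10⁻⁸·(660)⁴ = 10760 W/m².
S = 4·10760/0.32 = 1.345×10^5 W/m².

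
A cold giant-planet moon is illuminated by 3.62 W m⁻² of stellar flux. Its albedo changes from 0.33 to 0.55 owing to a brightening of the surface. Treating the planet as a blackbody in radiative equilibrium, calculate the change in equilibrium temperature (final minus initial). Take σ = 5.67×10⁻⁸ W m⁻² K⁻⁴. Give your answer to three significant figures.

With α = 0.33, T₁ = 57.19 K.
Final:   T₂ = [S(1−0.55)/(4σ)]^(1/4) = 51.77 K.
Change: 51.77 − 57.19 = -5.416 K.

-5.42 K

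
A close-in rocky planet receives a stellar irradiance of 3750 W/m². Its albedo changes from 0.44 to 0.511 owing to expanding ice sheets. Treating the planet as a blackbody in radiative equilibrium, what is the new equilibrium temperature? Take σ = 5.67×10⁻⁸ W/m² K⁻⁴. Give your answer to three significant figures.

T₂ = [S(1−α₂)/(4σ)]^(1/4) = [3750·0.489/(4σ)]^(1/4) = 299.9 K.

300 K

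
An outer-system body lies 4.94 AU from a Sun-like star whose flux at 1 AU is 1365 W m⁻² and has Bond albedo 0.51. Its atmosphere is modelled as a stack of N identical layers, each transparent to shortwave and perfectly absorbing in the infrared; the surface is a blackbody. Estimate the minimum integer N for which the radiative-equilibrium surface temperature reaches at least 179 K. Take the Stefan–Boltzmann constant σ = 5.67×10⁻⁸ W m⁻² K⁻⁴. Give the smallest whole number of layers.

By the inverse-square law, S = 1365/4.94² = 55.93 W m⁻².
OLR = S(1−α)/4 = 6.852 W m⁻²; the top layer radiates at T_e = 104.8 K.
T_s = (N+1)^(1/4)·T_e ≥ 179 K requires N+1 ≥ (T_s/T_e)⁴ = (179/104.8)⁴ = 8.495.
The minimum whole number is N = 8.

8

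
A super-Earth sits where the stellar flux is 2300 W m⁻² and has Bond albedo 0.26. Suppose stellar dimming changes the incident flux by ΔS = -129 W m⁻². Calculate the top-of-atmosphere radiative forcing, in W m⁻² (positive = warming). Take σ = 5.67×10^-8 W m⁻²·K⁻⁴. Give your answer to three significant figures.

-23.9 W m⁻²

ΔF = Δ[S(1−α)]/4 = (1−0.26)·-129/4 = -23.86 W m⁻².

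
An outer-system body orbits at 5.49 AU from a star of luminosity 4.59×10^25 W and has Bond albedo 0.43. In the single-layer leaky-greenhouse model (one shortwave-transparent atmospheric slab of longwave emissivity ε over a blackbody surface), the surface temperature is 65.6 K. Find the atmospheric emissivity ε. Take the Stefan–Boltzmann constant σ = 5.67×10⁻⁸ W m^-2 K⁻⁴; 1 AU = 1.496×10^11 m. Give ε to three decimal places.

d = 5.49 × 1.496×10^11 m = 8.213×10^11 m.
Spreading L over a sphere of radius d: S = 4.59×10^25/(4π·8.21×10^11²) = 5.415 W m^-2.
First, T_e = [5.415·(1−0.43)/(4σ)]^(1/4) = 60.74 K.
Since (2−ε)/2 = (T_e/T_s)⁴ = 0.7349, ε = 0.5303.

0.530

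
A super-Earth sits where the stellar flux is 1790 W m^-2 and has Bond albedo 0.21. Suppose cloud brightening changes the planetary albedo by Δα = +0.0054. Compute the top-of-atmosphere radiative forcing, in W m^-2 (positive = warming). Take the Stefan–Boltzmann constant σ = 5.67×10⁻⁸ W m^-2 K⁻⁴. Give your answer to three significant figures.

-2.42 W m^-2

TOA radiative forcing: ΔF = −S·Δα/4 = −1790·(+0.0054)/4 = -2.417 W m^-2.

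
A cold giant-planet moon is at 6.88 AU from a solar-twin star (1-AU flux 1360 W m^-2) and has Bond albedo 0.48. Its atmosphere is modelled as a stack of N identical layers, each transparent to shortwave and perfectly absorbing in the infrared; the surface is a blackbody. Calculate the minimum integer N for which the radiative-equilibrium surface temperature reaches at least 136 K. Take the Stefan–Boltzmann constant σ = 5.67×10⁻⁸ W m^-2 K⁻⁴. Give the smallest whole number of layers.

5

By the inverse-square law, S = 1360/6.88² = 28.73 W m^-2.
The effective emission temperature is T_e = [S(1−α)/(4σ)]^¼ = 90.09 K.
Need (N+1)T_e⁴ ≥ T_s⁴, i.e. N+1 ≥ (136/90.09)⁴ = 5.193.
So N ≥ 4.193; the smallest integer is N = 5.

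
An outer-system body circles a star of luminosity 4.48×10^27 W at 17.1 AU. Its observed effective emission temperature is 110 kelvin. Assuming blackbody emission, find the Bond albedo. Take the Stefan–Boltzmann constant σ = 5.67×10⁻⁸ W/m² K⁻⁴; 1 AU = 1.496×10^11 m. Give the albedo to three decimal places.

0.390

Orbital distance: d = 17.1 AU = 2.558×10^12 m.
Flux at the orbit: S = L/(4πd²) = 4.48×10^27/(4π·(2.56×10^12)²) = 54.48 W/m².
From σT⁴ = S(1−α)/4 we invert for α: 1−α = 4σT⁴/S.
4σT⁴ = 4·5.67×10⁻⁸·(110)⁴ = 33.21 W/m².
1−α = 33.21/54.48 = 0.6095, so α = 0.3905.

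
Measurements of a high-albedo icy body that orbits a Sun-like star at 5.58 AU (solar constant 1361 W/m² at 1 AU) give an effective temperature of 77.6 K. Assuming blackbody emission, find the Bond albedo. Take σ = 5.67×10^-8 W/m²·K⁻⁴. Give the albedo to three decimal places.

0.812

Irradiance scales as 1/d², so S = 1361 W/m² × (1/5.58)² = 43.71 W/m².
Rearranging the radiative balance, α = 1 − 4σT⁴/S.
4σT⁴ = 4·5.67×10⁻⁸·(77.6)⁴ = 8.224 W/m².
Hence α = 1 − 8.224/43.71 = 0.8119.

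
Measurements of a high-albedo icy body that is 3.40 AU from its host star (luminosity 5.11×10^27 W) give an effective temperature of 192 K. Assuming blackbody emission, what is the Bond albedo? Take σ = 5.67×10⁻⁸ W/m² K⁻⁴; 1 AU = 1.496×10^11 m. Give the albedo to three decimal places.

0.804

d = 3.40 × 1.496×10^11 m = 5.086×10^11 m.
Spreading L over a sphere of radius d: S = 5.11×10^27/(4π·5.09×10^11²) = 1572 W/m².
From σT⁴ = S(1−α)/4 we invert for α: 1−α = 4σT⁴/S.
σT⁴ = 77.05 W/m², so 4σT⁴ = 308.2 W/m².
Hence α = 1 − 308.2/1572 = 0.8039.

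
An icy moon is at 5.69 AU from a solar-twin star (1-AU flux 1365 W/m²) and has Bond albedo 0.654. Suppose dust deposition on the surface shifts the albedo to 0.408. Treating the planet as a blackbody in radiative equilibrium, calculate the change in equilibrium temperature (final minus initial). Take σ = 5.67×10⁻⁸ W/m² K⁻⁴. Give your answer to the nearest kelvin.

By the inverse-square law, S = 1365/5.69² = 42.16 W/m².
With α = 0.654, T₁ = 89.55 K.
Final:   T₂ = [S(1−0.408)/(4σ)]^(1/4) = 102.4 K.
ΔT = T₂ − T₁ = 12.87 K.

13 kelvin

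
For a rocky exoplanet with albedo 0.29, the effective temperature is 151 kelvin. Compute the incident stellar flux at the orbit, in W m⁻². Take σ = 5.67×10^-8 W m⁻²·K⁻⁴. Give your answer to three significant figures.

166 W m⁻²

From S(1−α)/4 = σT⁴: S = 4σT⁴/(1−α).
The emitted flux is σT⁴ = 29.48 W m⁻².
So S = 4×29.48/(1−0.29) = 166.1 W m⁻².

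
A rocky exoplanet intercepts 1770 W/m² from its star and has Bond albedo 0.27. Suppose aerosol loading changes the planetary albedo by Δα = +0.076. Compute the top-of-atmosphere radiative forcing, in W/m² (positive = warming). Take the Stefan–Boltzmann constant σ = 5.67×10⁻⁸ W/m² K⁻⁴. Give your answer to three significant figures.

TOA radiative forcing: ΔF = −S·Δα/4 = −1770·(+0.076)/4 = -33.63 W/m².

-33.6 W/m²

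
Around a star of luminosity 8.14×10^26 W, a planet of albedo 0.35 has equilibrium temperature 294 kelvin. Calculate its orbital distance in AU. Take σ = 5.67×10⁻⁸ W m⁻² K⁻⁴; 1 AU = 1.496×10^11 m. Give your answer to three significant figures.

Energy balance gives S = 4σT⁴/(1−α) = 2607 W m⁻².
Then d = [L/(4πS)]^(1/2) = 1.576×10^11 m, i.e. 1.054 AU.

1.05 AU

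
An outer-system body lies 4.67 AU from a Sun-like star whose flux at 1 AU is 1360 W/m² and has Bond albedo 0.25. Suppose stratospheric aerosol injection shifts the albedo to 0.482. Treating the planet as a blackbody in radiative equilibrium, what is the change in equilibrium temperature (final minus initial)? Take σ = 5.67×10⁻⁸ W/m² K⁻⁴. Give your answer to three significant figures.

-10.6 K

Irradiance scales as 1/d², so S = 1360 W/m² × (1/4.67)² = 62.36 W/m².
With α = 0.25, T₁ = 119.8 K.
Final:   T₂ = [S(1−0.482)/(4σ)]^(1/4) = 109.2 K.
ΔT = T₂ − T₁ = -10.59 K.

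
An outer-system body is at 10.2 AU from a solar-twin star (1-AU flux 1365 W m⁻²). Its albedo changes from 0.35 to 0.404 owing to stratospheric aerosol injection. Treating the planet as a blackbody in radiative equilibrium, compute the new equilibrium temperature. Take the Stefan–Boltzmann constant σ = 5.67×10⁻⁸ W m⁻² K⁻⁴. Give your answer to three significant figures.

76.6 K

By the inverse-square law, S = 1365/10.2² = 13.12 W m⁻².
T₂ = [S(1−α₂)/(4σ)]^(1/4) = [13.12·0.596/(4σ)]^(1/4) = 76.63 K.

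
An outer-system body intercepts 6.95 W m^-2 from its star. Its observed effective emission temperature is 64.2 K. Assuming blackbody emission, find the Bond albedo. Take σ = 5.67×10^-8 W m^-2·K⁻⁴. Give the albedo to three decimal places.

0.446

Rearranging the radiative balance, α = 1 − 4σT⁴/S.
σT⁴ = 0.9632 W m^-2, so 4σT⁴ = 3.853 W m^-2.
Hence α = 1 − 3.853/6.950 = 0.4456.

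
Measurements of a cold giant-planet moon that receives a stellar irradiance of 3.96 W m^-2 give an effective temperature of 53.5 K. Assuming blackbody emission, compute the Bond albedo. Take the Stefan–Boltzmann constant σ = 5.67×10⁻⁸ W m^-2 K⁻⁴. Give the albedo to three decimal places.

From σT⁴ = S(1−α)/4 we invert for α: 1−α = 4σT⁴/S.
4σT⁴ = 4·5.67×10⁻⁸·(53.5)⁴ = 1.858 W m^-2.
Hence α = 1 − 1.858/3.960 = 0.5308.

0.531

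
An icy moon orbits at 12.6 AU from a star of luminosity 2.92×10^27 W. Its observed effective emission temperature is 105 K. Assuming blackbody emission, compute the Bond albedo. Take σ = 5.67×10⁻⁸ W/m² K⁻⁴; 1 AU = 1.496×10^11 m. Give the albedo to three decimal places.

Orbital distance: d = 12.6 AU = 1.885×10^12 m.
Spreading L over a sphere of radius d: S = 2.92×10^27/(4π·1.88×10^12²) = 65.40 W/m².
Energy balance: S(1−α)/4 = σT⁴, so 1−α = 4σT⁴/S.
σT⁴ = 6.892 W/m², so 4σT⁴ = 27.57 W/m².
1−α = 27.57/65.40 = 0.4215, so α = 0.5785.

0.578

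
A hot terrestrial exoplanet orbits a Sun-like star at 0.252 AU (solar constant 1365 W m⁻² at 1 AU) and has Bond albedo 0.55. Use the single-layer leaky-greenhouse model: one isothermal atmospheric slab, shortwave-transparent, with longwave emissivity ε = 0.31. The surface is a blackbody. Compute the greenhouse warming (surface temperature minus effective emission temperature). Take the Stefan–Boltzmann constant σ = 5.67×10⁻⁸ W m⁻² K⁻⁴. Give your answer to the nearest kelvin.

20 K

By the inverse-square law, S = 1365/0.252² = 21490 W m⁻².
The planet radiates to space at T_e = [S(1−α)/(4σ)]^(1/4) = 454.4 K.
Surface balance with a leaky layer gives σT_s⁴ = σT_e⁴·2/(2−ε), so T_s = T_e·[2/(2−0.31)]^(1/4) = 474.0 K.
T_s − T_e = 474.0 − 454.4 = 19.54 K.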